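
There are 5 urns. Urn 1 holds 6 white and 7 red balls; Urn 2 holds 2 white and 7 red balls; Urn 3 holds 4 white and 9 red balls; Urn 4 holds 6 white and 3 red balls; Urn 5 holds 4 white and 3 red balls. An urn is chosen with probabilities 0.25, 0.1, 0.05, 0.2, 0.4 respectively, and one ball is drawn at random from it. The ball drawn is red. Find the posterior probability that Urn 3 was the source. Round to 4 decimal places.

P(red|Urn 1) = 0.5385; P(red|Urn 2) = 0.7778; P(red|Urn 3) = 0.6923; P(red|Urn 4) = 0.3333; P(red|Urn 5) = 0.4286.
Prior × likelihood for each source: 0.25·0.5385=0.1346, 0.1·0.7778=0.07778, 0.05·0.6923=0.03462, 0.2·0.3333=0.06667, 0.4·0.4286=0.1714. Summing gives P(red) = 0.48510.
P(Urn 3 | red) = 0.03462 / 0.48510 = 0.0714.

Posterior probability ≈ 0.0714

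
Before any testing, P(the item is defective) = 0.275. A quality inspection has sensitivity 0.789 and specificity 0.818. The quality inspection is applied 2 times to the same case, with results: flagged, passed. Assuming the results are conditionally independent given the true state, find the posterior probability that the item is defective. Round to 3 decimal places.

With H the event that the item is defective, the joint likelihood of the observed sequence is P(data|H) = 0.789·0.211 = 0.16648 and P(data|¬H) = 0.182·0.818 = 0.14888.
Bayes: P(H|data) = 0.275·0.16648 / (0.275·0.16648 + 0.725·0.14888) = 0.045782/0.15372 = 0.2978.

Posterior P(H) ≈ 0.298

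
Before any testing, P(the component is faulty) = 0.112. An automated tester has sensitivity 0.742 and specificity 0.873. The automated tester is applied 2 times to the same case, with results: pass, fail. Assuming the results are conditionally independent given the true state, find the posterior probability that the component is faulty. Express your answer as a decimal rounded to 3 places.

Posterior P(H) ≈ 0.179

With H the event that the component is faulty, the joint likelihood of the observed sequence is P(data|H) = 0.258·0.742 = 0.19144 and P(data|¬H) = 0.873·0.127 = 0.11087.
Bayes: P(H|data) = 0.112·0.19144 / (0.112·0.19144 + 0.888·0.11087) = 0.021441/0.11989 = 0.1788.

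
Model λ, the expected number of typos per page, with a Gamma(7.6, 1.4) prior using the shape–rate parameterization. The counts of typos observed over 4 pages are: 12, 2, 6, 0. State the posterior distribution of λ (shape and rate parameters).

Posterior: Gamma(shape=27.6, rate=5.4)

Total count ∑xᵢ = 20 over n = 4 pages.
Gamma is conjugate to the Poisson likelihood: posterior is Gamma(shape = 7.6+20 = 27.6, rate = 1.4+4 = 5.4).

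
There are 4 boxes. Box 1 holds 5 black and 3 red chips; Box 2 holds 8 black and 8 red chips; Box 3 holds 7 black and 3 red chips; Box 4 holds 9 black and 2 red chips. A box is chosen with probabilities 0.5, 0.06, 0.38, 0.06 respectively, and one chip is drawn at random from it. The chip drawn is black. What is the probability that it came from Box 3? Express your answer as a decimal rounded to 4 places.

Posterior probability ≈ 0.4045

P(black|Box 1) = 0.625; P(black|Box 2) = 0.5; P(black|Box 3) = 0.7; P(black|Box 4) = 0.8182.
Prior × likelihood for each source: 0.5·0.625=0.3125, 0.06·0.5=0.03000, 0.38·0.7=0.2660, 0.06·0.8182=0.04909. Summing gives P(black) = 0.65759.
P(Box 3 | black) = 0.2660 / 0.65759 = 0.4045.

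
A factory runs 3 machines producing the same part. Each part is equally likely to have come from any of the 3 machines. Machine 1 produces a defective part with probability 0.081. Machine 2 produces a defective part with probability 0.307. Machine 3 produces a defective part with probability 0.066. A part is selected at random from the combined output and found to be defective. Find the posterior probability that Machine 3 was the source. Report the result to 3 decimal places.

Tabulate prior·likelihood by source: [1] prior 0.333333, lik 0.081, product 0.02700; [2] prior 0.333333, lik 0.307, product 0.1023; [3] prior 0.333333, lik 0.066, product 0.02200.
Normalizing constant = 0.15133; the posterior for Machine 3 is its product over the sum, 0.02200/0.15133 = 0.145.

Posterior probability ≈ 0.145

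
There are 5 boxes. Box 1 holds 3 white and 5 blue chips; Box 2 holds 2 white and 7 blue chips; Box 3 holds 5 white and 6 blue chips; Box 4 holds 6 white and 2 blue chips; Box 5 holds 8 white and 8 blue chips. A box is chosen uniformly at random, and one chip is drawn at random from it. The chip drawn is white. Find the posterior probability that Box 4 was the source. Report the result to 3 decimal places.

Posterior probability ≈ 0.326

Tabulate prior·likelihood by source: [1] prior 0.2, lik 0.375, product 0.07500; [2] prior 0.2, lik 0.2222, product 0.04444; [3] prior 0.2, lik 0.4545, product 0.09091; [4] prior 0.2, lik 0.75, product 0.1500; [5] prior 0.2, lik 0.5, product 0.1000.
Normalizing constant = 0.46035; the posterior for Box 4 is its product over the sum, 0.1500/0.46035 = 0.326.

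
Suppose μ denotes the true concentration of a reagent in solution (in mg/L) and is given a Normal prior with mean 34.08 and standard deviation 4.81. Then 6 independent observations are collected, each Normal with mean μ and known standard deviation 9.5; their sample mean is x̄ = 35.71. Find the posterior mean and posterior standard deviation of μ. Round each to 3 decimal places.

Posterior mean ≈ 35.068; posterior SD ≈ 3.019

Prior precision 1/τ₀² = 1/4.81² = 0.0432225; data precision n/σ² = 6/9.5² = 0.0664820.
Posterior precision = 0.0432225 + 0.0664820 = 0.109704, giving posterior SD = 1/√0.109704 = 3.019.
Posterior mean = (0.0432225·34.08 + 0.0664820·35.71) / 0.109704 = 35.068.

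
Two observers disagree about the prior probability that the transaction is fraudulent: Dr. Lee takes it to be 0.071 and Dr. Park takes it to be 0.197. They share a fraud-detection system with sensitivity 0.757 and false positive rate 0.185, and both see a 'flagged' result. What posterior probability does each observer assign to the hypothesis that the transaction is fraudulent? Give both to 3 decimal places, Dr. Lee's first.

Dr. Lee: 0.238; Dr. Park: 0.501

P('+'|H) = 0.757, P('+'|¬H) = 0.185.
Dr. Lee: numerator 0.757·0.071 = 0.053747; evidence = 0.053747+0.185·0.929 = 0.22561; posterior = 0.238.
Dr. Park: numerator 0.757·0.197 = 0.14913; evidence = 0.14913+0.185·0.803 = 0.29768; posterior = 0.501.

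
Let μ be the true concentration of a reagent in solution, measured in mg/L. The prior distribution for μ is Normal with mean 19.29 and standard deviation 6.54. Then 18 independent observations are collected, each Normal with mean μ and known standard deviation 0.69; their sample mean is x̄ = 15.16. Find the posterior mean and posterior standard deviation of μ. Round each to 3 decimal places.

Prior precision 1/τ₀² = 1/6.54² = 0.0233800; data precision n/σ² = 18/0.69² = 37.8072.
Posterior precision = 0.0233800 + 37.8072 = 37.8306, giving posterior SD = 1/√37.8306 = 0.163.
Posterior mean = (0.0233800·19.29 + 37.8072·15.16) / 37.8306 = 15.163.

Posterior mean ≈ 15.163; posterior SD ≈ 0.163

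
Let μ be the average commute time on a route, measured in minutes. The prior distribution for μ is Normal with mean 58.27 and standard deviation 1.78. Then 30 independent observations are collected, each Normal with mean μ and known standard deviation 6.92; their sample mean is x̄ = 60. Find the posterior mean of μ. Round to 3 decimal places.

Posterior mean ≈ 59.420

With known σ, the Normal prior is conjugate. Weight on the data is w = (n/σ²)/(n/σ² + 1/τ₀²) = 0.626483/(0.626483+0.315617) = 0.66499.
Posterior mean = w·x̄ + (1−w)·μ₀ = 0.66499·60 + 0.33501·58.27 = 59.420.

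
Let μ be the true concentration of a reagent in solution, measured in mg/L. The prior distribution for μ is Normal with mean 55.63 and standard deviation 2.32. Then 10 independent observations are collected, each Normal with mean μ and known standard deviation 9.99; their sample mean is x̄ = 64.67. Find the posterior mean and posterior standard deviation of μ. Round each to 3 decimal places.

Prior precision 1/τ₀² = 1/2.32² = 0.185791; data precision n/σ² = 10/9.99² = 0.100200.
Posterior precision = 0.185791 + 0.100200 = 0.285991, giving posterior SD = 1/√0.285991 = 1.870.
Posterior mean = (0.185791·55.63 + 0.100200·64.67) / 0.285991 = 58.797.

Posterior mean ≈ 58.797; posterior SD ≈ 1.870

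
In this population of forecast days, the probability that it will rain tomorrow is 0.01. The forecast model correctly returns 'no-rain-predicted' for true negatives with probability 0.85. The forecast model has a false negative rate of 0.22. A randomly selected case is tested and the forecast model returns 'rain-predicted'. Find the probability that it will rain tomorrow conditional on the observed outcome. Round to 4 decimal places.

Let H be the event that it will rain tomorrow. P(H) = 0.01, so P(¬H) = 0.99. With E the 'rain-predicted' result, P(E|H) = 0.78 and P(E|¬H) = 0.15.
P(E) = 0.78·0.01 + 0.15·0.99 = 0.0078000 + 0.14850 = 0.15630.
By Bayes' theorem, P(H|E) = 0.0078000 / 0.15630 = 0.0499.

P(H | E) ≈ 0.0499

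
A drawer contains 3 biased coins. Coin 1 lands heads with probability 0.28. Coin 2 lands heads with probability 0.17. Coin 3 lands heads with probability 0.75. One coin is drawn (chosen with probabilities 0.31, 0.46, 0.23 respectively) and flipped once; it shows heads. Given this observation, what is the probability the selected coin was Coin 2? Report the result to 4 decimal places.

Posterior probability ≈ 0.2317

Tabulate prior·likelihood by source: [1] prior 0.31, lik 0.28, product 0.08680; [2] prior 0.46, lik 0.17, product 0.07820; [3] prior 0.23, lik 0.75, product 0.1725.
Normalizing constant = 0.33750; the posterior for Coin 2 is its product over the sum, 0.07820/0.33750 = 0.2317.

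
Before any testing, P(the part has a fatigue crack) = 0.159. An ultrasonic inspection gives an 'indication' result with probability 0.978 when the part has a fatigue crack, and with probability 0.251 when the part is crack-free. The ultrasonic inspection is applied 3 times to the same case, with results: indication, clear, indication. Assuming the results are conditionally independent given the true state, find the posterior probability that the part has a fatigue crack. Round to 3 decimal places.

With H the event that the part has a fatigue crack, the joint likelihood of the observed sequence is P(data|H) = 0.978·0.022·0.978 = 0.021043 and P(data|¬H) = 0.251·0.749·0.251 = 0.047188.
Bayes: P(H|data) = 0.159·0.021043 / (0.159·0.021043 + 0.841·0.047188) = 0.0033458/0.043031 = 0.0778.

Posterior P(H) ≈ 0.078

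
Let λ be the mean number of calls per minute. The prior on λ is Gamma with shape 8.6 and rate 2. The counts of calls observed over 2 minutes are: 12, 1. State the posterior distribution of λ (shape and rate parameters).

Posterior: Gamma(shape=21.6, rate=4)

Total count ∑xᵢ = 13 over n = 2 minutes.
Gamma is conjugate to the Poisson likelihood: posterior is Gamma(shape = 8.6+13 = 21.6, rate = 2+2 = 4).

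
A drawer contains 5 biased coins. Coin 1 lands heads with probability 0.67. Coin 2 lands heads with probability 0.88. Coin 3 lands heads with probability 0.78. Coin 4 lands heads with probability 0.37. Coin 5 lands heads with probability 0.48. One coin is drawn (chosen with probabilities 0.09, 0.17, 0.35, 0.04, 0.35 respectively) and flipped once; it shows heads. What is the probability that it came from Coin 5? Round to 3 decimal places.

Posterior probability ≈ 0.252

P(heads|C1) = 0.67; P(heads|C2) = 0.88; P(heads|C3) = 0.78; P(heads|C4) = 0.37; P(heads|C5) = 0.48.
Prior × likelihood for each source: 0.09·0.67=0.06030, 0.17·0.88=0.1496, 0.35·0.78=0.2730, 0.04·0.37=0.01480, 0.35·0.48=0.1680. Summing gives P(heads) = 0.66570.
P(Coin 5 | heads) = 0.1680 / 0.66570 = 0.252.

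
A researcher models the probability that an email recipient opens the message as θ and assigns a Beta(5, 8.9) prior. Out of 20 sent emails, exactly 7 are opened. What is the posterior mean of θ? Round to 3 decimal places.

Posterior mean ≈ 0.354

The binomial likelihood is conjugate to the Beta prior: with 7 successes and 13 failures, the posterior is Beta(5+7, 8.9+13) = Beta(12, 21.9).
E[θ | data] = 12/(12+21.9) = 0.354.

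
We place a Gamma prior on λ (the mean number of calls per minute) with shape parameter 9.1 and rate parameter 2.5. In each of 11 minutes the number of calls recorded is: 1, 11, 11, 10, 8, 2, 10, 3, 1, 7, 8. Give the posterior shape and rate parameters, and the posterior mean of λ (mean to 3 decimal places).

Posterior: Gamma(shape=81.1, rate=13.5); mean ≈ 6.007

The Poisson likelihood adds the total count to the shape and the number of exposure periods to the rate. Here ∑xᵢ = 72 and n = 11, so shape 9.1→81.1 and rate 2.5→13.5.
Posterior mean = shape/rate = 81.1/13.5 = 6.007.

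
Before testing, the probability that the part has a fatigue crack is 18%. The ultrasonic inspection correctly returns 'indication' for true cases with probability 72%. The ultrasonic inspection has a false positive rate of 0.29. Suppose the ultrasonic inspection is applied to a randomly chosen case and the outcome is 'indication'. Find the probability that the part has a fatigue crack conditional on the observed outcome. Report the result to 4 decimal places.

P(H | E) ≈ 0.3527

Write H for 'the part has a fatigue crack'. Prior odds H:¬H = 0.18/0.82 = 0.21951. For the 'indication' outcome, the likelihood ratio is 0.72/0.29 = 2.4828.
Posterior odds = 0.21951 × 2.4828 = 0.54500, so P(H|E) = 0.54500/(1+0.54500) = 0.3527.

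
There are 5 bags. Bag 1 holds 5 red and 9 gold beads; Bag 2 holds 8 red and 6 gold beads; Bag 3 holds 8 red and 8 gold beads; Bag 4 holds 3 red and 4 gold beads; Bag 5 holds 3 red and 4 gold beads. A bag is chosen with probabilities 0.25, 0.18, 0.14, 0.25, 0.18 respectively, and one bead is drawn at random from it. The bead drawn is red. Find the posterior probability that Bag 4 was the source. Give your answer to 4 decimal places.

Tabulate prior·likelihood by source: [1] prior 0.25, lik 0.3571, product 0.08929; [2] prior 0.18, lik 0.5714, product 0.1029; [3] prior 0.14, lik 0.5, product 0.07000; [4] prior 0.25, lik 0.4286, product 0.1071; [5] prior 0.18, lik 0.4286, product 0.07714.
Normalizing constant = 0.44643; the posterior for Bag 4 is its product over the sum, 0.1071/0.44643 = 0.2400.

Posterior probability ≈ 0.2400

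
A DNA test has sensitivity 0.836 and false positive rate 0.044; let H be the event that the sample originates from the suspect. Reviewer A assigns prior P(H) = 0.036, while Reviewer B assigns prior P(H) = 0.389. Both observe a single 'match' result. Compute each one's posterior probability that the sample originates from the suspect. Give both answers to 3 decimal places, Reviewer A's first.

Reviewer A: 0.415; Reviewer B: 0.924

The likelihood ratio for a 'match' result is 0.836/0.044 = 19.000.
Reviewer A: prior odds 0.036/0.964 = 0.037344; posterior odds 0.70954; posterior probability 0.415.
Reviewer B: prior odds 0.389/0.611 = 0.63666; posterior odds 12.097; posterior probability 0.924.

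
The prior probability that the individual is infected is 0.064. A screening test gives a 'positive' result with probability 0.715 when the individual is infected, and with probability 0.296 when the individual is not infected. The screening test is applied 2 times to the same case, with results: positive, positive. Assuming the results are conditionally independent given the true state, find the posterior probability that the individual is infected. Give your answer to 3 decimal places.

Posterior P(H) ≈ 0.285

Let H be the event that the individual is infected; start with P(H) = 0.064. P('positive'|H) = 0.715, P('positive'|¬H) = 0.296.
Update on result 1 ('positive'): P(H) ← 0.715·0.0640 / (0.715·0.0640 + 0.296·0.9360) = 0.045760/0.32282 = 0.1418.
Update on result 2 ('positive'): P(H) ← 0.715·0.1418 / (0.715·0.1418 + 0.296·0.8582) = 0.10135/0.35539 = 0.2852.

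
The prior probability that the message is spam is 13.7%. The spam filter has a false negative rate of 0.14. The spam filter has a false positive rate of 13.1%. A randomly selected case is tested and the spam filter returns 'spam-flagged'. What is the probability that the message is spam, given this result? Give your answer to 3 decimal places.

P(H | E) ≈ 0.510

Write H for 'the message is spam'. Prior odds H:¬H = 0.137/0.863 = 0.15875. For the 'spam-flagged' outcome, the likelihood ratio is 0.86/0.131 = 6.5649.
Posterior odds = 0.15875 × 6.5649 = 1.0422, so P(H|E) = 1.0422/(1+1.0422) = 0.510.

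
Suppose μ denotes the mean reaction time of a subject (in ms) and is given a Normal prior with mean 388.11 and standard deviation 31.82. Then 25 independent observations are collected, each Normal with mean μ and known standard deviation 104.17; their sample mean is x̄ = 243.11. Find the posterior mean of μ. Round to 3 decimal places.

With known σ, the Normal prior is conjugate. Weight on the data is w = (n/σ²)/(n/σ² + 1/τ₀²) = 0.00230385/(0.00230385+0.00098764) = 0.69994.
Posterior mean = w·x̄ + (1−w)·μ₀ = 0.69994·243.11 + 0.30006·388.11 = 286.619.

Posterior mean ≈ 286.619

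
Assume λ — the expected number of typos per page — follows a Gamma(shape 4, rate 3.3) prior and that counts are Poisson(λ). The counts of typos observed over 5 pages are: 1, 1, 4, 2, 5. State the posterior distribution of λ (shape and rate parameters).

The Poisson likelihood adds the total count to the shape and the number of exposure periods to the rate. Here ∑xᵢ = 13 and n = 5, so shape 4→17 and rate 3.3→8.3.

Posterior: Gamma(shape=17, rate=8.3)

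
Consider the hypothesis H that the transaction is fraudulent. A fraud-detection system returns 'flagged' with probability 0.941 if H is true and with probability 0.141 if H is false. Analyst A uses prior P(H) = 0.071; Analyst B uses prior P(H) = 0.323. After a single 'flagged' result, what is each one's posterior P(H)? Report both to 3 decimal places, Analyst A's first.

P('+'|H) = 0.941, P('+'|¬H) = 0.141.
Analyst A: numerator 0.941·0.071 = 0.066811; evidence = 0.066811+0.141·0.929 = 0.19780; posterior = 0.338.
Analyst B: numerator 0.941·0.323 = 0.30394; evidence = 0.30394+0.141·0.677 = 0.39940; posterior = 0.761.

Analyst A: 0.338; Analyst B: 0.761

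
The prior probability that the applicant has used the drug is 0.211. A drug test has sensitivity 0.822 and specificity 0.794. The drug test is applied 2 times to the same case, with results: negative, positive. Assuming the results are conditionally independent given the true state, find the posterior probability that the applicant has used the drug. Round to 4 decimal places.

Posterior P(H) ≈ 0.1930

Let H be the event that the applicant has used the drug; start with P(H) = 0.211. P('positive'|H) = 0.822, P('positive'|¬H) = 0.206.
Update on result 1 ('negative'): P(H) ← 0.178·0.2110 / (0.178·0.2110 + 0.794·0.7890) = 0.037558/0.66402 = 0.0566.
Update on result 2 ('positive'): P(H) ← 0.822·0.0566 / (0.822·0.0566 + 0.206·0.9434) = 0.046493/0.24084 = 0.1930.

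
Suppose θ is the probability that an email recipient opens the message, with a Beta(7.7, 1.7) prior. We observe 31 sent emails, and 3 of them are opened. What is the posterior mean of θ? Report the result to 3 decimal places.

Observing 3 successes and 28 failures updates Beta(7.7, 1.7) by adding the success and failure counts to the two shape parameters: α = 7.7+3 = 10.7, β = 1.7+28 = 29.7.
Posterior mean = α/(α+β) = 10.7/40.4 = 0.265.

Posterior mean ≈ 0.265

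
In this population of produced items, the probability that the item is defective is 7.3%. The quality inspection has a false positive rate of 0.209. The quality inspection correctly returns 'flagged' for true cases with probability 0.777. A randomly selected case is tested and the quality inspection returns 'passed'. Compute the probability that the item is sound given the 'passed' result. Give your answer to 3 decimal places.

P(¬H | E) ≈ 0.978

Let H be the event that the item is defective. P(H) = 0.073, so P(¬H) = 0.927. With E the 'passed' result, P(E|H) = 0.223 and P(E|¬H) = 0.791.
P(E) = 0.223·0.073 + 0.791·0.927 = 0.016279 + 0.73326 = 0.74954.
By Bayes' theorem, P(H|E) = 0.016279 / 0.74954 = 0.022. Hence P(¬H|E) = 1 − 0.022 = 0.978.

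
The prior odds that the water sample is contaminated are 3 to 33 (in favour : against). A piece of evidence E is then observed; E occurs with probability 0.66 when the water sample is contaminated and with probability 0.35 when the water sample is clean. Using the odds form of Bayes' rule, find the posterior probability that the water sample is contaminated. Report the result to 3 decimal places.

Prior odds = 3/33 = 0.090909.
Likelihood ratio for E = 0.66/0.35 = 1.8857.
Posterior odds = prior odds × LR = 0.17143.
Posterior probability = odds/(1+odds) = 0.17143/1.1714 = 0.146.

Posterior probability ≈ 0.146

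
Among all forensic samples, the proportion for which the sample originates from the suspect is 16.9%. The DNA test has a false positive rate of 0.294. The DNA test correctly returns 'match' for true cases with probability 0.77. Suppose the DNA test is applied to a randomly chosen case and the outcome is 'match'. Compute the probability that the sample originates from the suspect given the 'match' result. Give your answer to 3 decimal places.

Write H for 'the sample originates from the suspect'. Prior odds H:¬H = 0.169/0.831 = 0.20337. For the 'match' outcome, the likelihood ratio is 0.77/0.294 = 2.6190.
Posterior odds = 0.20337 × 2.6190 = 0.53263, so P(H|E) = 0.53263/(1+0.53263) = 0.348.

P(H | E) ≈ 0.348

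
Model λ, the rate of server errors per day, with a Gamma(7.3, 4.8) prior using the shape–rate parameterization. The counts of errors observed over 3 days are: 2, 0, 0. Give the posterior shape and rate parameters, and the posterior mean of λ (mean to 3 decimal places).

Posterior: Gamma(shape=9.3, rate=7.8); mean ≈ 1.192

The Poisson likelihood adds the total count to the shape and the number of exposure periods to the rate. Here ∑xᵢ = 2 and n = 3, so shape 7.3→9.3 and rate 4.8→7.8.
Posterior mean = shape/rate = 9.3/7.8 = 1.192.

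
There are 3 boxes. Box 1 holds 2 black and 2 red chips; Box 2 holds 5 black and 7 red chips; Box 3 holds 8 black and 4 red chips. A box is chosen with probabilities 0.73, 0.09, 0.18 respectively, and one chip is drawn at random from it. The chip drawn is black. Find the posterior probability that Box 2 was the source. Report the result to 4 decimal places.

Posterior probability ≈ 0.0718

P(black|Box 1) = 0.5; P(black|Box 2) = 0.4167; P(black|Box 3) = 0.6667.
Prior × likelihood for each source: 0.73·0.5=0.3650, 0.09·0.4167=0.03750, 0.18·0.6667=0.1200. Summing gives P(black) = 0.52250.
P(Box 2 | black) = 0.03750 / 0.52250 = 0.0718.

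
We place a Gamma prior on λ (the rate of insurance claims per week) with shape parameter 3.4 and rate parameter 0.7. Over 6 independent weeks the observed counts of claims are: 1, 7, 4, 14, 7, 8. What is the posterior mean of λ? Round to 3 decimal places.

Posterior mean ≈ 6.627

Total count ∑xᵢ = 41 over n = 6 weeks.
Gamma is conjugate to the Poisson likelihood: posterior is Gamma(shape = 3.4+41 = 44.4, rate = 0.7+6 = 6.7).
E[λ | data] = 44.4/6.7 = 6.627.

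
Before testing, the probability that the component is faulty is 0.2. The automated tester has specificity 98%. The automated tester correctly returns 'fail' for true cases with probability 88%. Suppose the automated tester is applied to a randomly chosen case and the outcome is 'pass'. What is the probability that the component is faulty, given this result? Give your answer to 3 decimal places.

Write H for 'the component is faulty'. Prior odds H:¬H = 0.2/0.8 = 0.25000. For the 'pass' outcome, the likelihood ratio is 0.12/0.98 = 0.12245.
Posterior odds = 0.25000 × 0.12245 = 0.030612, so P(H|E) = 0.030612/(1+0.030612) = 0.030.

P(H | E) ≈ 0.030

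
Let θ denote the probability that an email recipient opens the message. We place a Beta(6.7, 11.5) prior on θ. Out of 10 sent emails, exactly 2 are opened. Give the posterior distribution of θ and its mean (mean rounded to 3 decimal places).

Posterior: Beta(8.7, 19.5); mean ≈ 0.309

The binomial likelihood is conjugate to the Beta prior: with 2 successes and 8 failures, the posterior is Beta(6.7+2, 11.5+8) = Beta(8.7, 19.5).
E[θ | data] = 8.7/(8.7+19.5) = 0.309.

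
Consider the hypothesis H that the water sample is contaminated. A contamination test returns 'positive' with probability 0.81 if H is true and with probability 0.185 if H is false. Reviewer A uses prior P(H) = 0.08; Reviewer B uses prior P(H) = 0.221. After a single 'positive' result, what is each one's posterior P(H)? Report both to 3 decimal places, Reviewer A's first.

Reviewer A: 0.276; Reviewer B: 0.554

The likelihood ratio for a 'positive' result is 0.81/0.185 = 4.3784.
Reviewer A: prior odds 0.08/0.92 = 0.086957; posterior odds 0.38073; posterior probability 0.276.
Reviewer B: prior odds 0.221/0.779 = 0.28370; posterior odds 1.2421; posterior probability 0.554.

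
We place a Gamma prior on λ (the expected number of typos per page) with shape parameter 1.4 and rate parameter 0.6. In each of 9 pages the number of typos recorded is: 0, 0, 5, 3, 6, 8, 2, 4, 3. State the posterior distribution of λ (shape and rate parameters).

Total count ∑xᵢ = 31 over n = 9 pages.
Gamma is conjugate to the Poisson likelihood: posterior is Gamma(shape = 1.4+31 = 32.4, rate = 0.6+9 = 9.6).

Posterior: Gamma(shape=32.4, rate=9.6)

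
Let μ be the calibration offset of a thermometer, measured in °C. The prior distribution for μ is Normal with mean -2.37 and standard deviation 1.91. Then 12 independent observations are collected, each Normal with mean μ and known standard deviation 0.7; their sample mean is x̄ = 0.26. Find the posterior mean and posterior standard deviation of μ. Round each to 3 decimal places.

With known σ, the Normal prior is conjugate. Weight on the data is w = (n/σ²)/(n/σ² + 1/τ₀²) = 24.4898/(24.4898+0.274115) = 0.98893.
Posterior mean = w·x̄ + (1−w)·μ₀ = 0.98893·0.26 + 0.011069·-2.37 = 0.231. Posterior variance = 1/(24.4898+0.274115) = 0.0403813, so SD = 0.201.

Posterior mean ≈ 0.231; posterior SD ≈ 0.201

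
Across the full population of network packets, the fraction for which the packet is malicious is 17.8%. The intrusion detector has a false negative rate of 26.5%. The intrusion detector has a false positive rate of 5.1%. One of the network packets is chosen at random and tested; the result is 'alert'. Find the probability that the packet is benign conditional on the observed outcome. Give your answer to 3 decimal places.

P(¬H | E) ≈ 0.243

Write H for 'the packet is malicious'. Prior odds H:¬H = 0.178/0.822 = 0.21655. For the 'alert' outcome, the likelihood ratio is 0.735/0.051 = 14.412.
Posterior odds = 0.21655 × 14.412 = 3.1208, so P(H|E) = 3.1208/(1+3.1208) = 0.757. Then P(¬H|E) = 1 − 0.757 = 0.243.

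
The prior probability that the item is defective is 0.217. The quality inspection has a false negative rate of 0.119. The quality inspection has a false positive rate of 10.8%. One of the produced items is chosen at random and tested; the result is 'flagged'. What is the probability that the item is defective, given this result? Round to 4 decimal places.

Let H be the event that the item is defective. P(H) = 0.217, so P(¬H) = 0.783. With E the 'flagged' result, P(E|H) = 0.881 and P(E|¬H) = 0.108.
P(E) = 0.881·0.217 + 0.108·0.783 = 0.19118 + 0.084564 = 0.27574.
By Bayes' theorem, P(H|E) = 0.19118 / 0.27574 = 0.6933.

P(H | E) ≈ 0.6933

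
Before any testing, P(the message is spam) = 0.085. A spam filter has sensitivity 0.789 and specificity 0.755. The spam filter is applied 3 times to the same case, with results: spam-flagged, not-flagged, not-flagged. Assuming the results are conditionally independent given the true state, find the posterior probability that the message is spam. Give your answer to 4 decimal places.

Let H be the event that the message is spam; start with P(H) = 0.085. P('spam-flagged'|H) = 0.789, P('spam-flagged'|¬H) = 0.245.
Update on result 1 ('spam-flagged'): P(H) ← 0.789·0.0850 / (0.789·0.0850 + 0.245·0.9150) = 0.067065/0.29124 = 0.2303.
Update on result 2 ('not-flagged'): P(H) ← 0.211·0.2303 / (0.211·0.2303 + 0.755·0.7697) = 0.048588/0.62973 = 0.0772.
Update on result 3 ('not-flagged'): P(H) ← 0.211·0.0772 / (0.211·0.0772 + 0.755·0.9228) = 0.016280/0.71303 = 0.0228.

Posterior P(H) ≈ 0.0228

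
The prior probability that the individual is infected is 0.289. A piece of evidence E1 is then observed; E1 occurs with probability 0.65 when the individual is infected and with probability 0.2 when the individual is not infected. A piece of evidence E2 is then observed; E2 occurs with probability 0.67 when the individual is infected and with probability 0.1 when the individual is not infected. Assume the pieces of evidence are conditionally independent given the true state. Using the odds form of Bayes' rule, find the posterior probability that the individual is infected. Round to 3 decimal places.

Posterior probability ≈ 0.898

Prior odds = 0.289/(1−0.289) = 0.40647. In log-odds, ln(0.40647) = -0.90025.
Add log likelihood ratios: ln(3.2500) + ln(6.7000) = 3.0808.
Posterior log-odds = 2.1805, so posterior odds = exp(2.1805) = 8.8509. Converting, P(H|E) = 8.8509/9.8509 = 0.898.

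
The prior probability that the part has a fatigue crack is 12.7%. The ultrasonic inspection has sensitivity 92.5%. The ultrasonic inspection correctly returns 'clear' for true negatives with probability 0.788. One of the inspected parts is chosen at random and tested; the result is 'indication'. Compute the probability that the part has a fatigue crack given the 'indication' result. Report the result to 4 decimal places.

P(H | E) ≈ 0.3883

Let H be the event that the part has a fatigue crack. P(H) = 0.127, so P(¬H) = 0.873. With E the 'indication' result, P(E|H) = 0.925 and P(E|¬H) = 0.212.
P(E) = 0.925·0.127 + 0.212·0.873 = 0.11748 + 0.18508 = 0.30255.
By Bayes' theorem, P(H|E) = 0.11748 / 0.30255 = 0.3883.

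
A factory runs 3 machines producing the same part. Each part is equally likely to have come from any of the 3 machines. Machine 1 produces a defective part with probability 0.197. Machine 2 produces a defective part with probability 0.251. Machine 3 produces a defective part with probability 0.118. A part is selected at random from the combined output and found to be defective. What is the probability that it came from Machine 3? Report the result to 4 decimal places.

Posterior probability ≈ 0.2085

Tabulate prior·likelihood by source: [1] prior 0.333333, lik 0.197, product 0.06567; [2] prior 0.333333, lik 0.251, product 0.08367; [3] prior 0.333333, lik 0.118, product 0.03933.
Normalizing constant = 0.18867; the posterior for Machine 3 is its product over the sum, 0.03933/0.18867 = 0.2085.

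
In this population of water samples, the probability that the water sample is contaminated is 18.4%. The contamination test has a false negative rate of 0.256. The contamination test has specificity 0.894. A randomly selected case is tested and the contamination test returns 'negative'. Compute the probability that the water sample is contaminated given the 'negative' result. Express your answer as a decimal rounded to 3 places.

Write H for 'the water sample is contaminated'. Prior odds H:¬H = 0.184/0.816 = 0.22549. For the 'negative' outcome, the likelihood ratio is 0.256/0.894 = 0.28635.
Posterior odds = 0.22549 × 0.28635 = 0.064570, so P(H|E) = 0.064570/(1+0.064570) = 0.061.

P(H | E) ≈ 0.061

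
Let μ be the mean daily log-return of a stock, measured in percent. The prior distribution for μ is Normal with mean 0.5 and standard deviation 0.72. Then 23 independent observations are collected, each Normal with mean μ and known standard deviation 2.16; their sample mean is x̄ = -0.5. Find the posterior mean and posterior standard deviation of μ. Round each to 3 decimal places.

With known σ, the Normal prior is conjugate. Weight on the data is w = (n/σ²)/(n/σ² + 1/τ₀²) = 4.92970/(4.92970+1.92901) = 0.71875.
Posterior mean = w·x̄ + (1−w)·μ₀ = 0.71875·-0.5 + 0.28125·0.5 = -0.219. Posterior variance = 1/(4.92970+1.92901) = 0.145800, so SD = 0.382.

Posterior mean ≈ -0.219; posterior SD ≈ 0.382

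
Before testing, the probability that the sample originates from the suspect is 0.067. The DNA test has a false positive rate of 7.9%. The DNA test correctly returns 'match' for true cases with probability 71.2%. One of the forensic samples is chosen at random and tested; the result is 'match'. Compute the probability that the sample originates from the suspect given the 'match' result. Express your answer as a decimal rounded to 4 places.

P(H | E) ≈ 0.3929

Write H for 'the sample originates from the suspect'. Prior odds H:¬H = 0.067/0.933 = 0.071811. For the 'match' outcome, the likelihood ratio is 0.712/0.079 = 9.0127.
Posterior odds = 0.071811 × 9.0127 = 0.64721, so P(H|E) = 0.64721/(1+0.64721) = 0.3929.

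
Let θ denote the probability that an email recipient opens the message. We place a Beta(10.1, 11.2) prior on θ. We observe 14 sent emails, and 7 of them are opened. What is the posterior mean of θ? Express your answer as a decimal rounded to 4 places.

Observing 7 successes and 7 failures updates Beta(10.1, 11.2) by adding the success and failure counts to the two shape parameters: α = 10.1+7 = 17.1, β = 11.2+7 = 18.2.
Posterior mean = α/(α+β) = 17.1/35.3 = 0.4844.

Posterior mean ≈ 0.4844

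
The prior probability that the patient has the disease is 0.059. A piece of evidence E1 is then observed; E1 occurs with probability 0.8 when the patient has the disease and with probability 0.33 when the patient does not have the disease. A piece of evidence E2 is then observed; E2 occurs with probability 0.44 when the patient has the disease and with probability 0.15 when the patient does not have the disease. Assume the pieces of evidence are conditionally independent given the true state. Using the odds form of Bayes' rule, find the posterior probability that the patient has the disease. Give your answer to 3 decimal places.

Posterior probability ≈ 0.308

Prior odds = 0.059/(1−0.059) = 0.062699. In log-odds, ln(0.062699) = -2.7694.
Add log likelihood ratios: ln(2.4242) + ln(2.9333) = 1.9617.
Posterior log-odds = -0.80775, so posterior odds = exp(-0.80775) = 0.44586. Converting, P(H|E) = 0.44586/1.4459 = 0.308.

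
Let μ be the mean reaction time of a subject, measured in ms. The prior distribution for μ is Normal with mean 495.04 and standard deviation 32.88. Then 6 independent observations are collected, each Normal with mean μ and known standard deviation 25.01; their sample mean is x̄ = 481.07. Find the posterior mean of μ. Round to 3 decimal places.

Prior precision 1/τ₀² = 1/32.88² = 0.00092499; data precision n/σ² = 6/25.01² = 0.00959232.
Posterior precision = 0.00092499 + 0.00959232 = 0.0105173.
Posterior mean = (0.00092499·495.04 + 0.00959232·481.07) / 0.0105173 = 482.299.

Posterior mean ≈ 482.299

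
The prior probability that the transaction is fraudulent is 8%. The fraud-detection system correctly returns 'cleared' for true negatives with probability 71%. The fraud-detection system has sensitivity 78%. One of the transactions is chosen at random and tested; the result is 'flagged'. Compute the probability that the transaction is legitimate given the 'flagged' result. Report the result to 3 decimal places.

Let H be the event that the transaction is fraudulent. P(H) = 0.08, so P(¬H) = 0.92. With E the 'flagged' result, P(E|H) = 0.78 and P(E|¬H) = 0.29.
P(E) = 0.78·0.08 + 0.29·0.92 = 0.062400 + 0.26680 = 0.32920.
By Bayes' theorem, P(H|E) = 0.062400 / 0.32920 = 0.190. Hence P(¬H|E) = 1 − 0.190 = 0.810.

P(¬H | E) ≈ 0.810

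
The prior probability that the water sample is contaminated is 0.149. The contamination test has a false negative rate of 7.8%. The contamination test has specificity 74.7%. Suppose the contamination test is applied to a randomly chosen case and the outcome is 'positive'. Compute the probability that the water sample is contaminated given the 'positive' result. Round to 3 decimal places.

P(H | E) ≈ 0.390

Write H for 'the water sample is contaminated'. Prior odds H:¬H = 0.149/0.851 = 0.17509. For the 'positive' outcome, the likelihood ratio is 0.922/0.253 = 3.6443.
Posterior odds = 0.17509 × 3.6443 = 0.63807, so P(H|E) = 0.63807/(1+0.63807) = 0.390.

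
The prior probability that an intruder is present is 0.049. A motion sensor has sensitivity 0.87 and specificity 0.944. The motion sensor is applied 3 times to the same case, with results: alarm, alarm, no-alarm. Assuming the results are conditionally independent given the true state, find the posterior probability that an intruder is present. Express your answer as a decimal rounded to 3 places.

Posterior P(H) ≈ 0.631

With H the event that an intruder is present, the joint likelihood of the observed sequence is P(data|H) = 0.87·0.87·0.13 = 0.098397 and P(data|¬H) = 0.056·0.056·0.944 = 0.0029604.
Bayes: P(H|data) = 0.049·0.098397 / (0.049·0.098397 + 0.951·0.0029604) = 0.0048215/0.0076368 = 0.6313.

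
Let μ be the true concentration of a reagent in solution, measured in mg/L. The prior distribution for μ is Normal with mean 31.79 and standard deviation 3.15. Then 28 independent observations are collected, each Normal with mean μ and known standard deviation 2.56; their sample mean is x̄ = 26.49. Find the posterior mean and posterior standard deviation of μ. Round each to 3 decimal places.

Prior precision 1/τ₀² = 1/3.15² = 0.100781; data precision n/σ² = 28/2.56² = 4.27246.
Posterior precision = 0.100781 + 4.27246 = 4.37324, giving posterior SD = 1/√4.37324 = 0.478.
Posterior mean = (0.100781·31.79 + 4.27246·26.49) / 4.37324 = 26.612.

Posterior mean ≈ 26.612; posterior SD ≈ 0.478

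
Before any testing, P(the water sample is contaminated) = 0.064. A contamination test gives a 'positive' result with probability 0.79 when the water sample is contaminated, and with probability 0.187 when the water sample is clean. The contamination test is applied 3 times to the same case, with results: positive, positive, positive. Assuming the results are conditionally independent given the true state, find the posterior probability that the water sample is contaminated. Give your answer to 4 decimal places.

Let H be the event that the water sample is contaminated; start with P(H) = 0.064. P('positive'|H) = 0.79, P('positive'|¬H) = 0.187.
Update on result 1 ('positive'): P(H) ← 0.79·0.0640 / (0.79·0.0640 + 0.187·0.9360) = 0.050560/0.22559 = 0.2241.
Update on result 2 ('positive'): P(H) ← 0.79·0.2241 / (0.79·0.2241 + 0.187·0.7759) = 0.17706/0.32215 = 0.5496.
Update on result 3 ('positive'): P(H) ← 0.79·0.5496 / (0.79·0.5496 + 0.187·0.4504) = 0.43420/0.51842 = 0.8375.

Posterior P(H) ≈ 0.8375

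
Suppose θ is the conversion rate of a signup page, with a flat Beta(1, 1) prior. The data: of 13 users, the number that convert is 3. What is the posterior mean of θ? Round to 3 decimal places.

Posterior mean ≈ 0.267

Observing 3 successes and 10 failures updates Beta(1, 1) by adding the success and failure counts to the two shape parameters: α = 1+3 = 4, β = 1+10 = 11.
E[θ | data] = 4/(4+11) = 0.267.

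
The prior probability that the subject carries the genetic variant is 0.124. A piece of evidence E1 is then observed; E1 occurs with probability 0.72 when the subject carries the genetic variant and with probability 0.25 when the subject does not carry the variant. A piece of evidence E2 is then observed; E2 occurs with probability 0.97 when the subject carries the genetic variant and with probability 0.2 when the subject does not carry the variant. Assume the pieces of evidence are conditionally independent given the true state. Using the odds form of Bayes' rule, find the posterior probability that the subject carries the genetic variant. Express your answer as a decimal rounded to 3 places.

Posterior probability ≈ 0.664

Prior odds = 0.124/(1−0.124) = 0.14155.
Likelihood ratio for E1 = 0.72/0.25 = 2.8800.
Likelihood ratio for E2 = 0.97/0.2 = 4.8500.
Posterior odds = prior odds × LR₁ × LR₂ = 1.9772.
Posterior probability = odds/(1+odds) = 1.9772/2.9772 = 0.664.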